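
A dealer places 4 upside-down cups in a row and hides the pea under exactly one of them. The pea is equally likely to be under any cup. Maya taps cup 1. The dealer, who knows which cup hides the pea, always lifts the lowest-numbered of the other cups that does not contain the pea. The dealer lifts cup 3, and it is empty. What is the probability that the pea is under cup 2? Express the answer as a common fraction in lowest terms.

Apply Bayes' rule, conditioning on where the pea actually is.
If it is under either of cups 1 and 4 (prior 1/4 each): the dealer would have opened cup 2 instead, probability 0; weight (1/4)·0 = 0 each.
If it is under cup 2 (prior 1/4): cup 3 is the lowest-numbered option available, probability 1; weight (1/4)·1 = 1/4.
If it is under cup 3 (prior 1/4): the dealer opened cup 3, so this case is ruled out; weight (1/4)·0 = 0.
The weights sum to 1/4.
So P(the pea under cup 2 | the dealer opened cup 3) = (1/4) / (1/4) = 1.

1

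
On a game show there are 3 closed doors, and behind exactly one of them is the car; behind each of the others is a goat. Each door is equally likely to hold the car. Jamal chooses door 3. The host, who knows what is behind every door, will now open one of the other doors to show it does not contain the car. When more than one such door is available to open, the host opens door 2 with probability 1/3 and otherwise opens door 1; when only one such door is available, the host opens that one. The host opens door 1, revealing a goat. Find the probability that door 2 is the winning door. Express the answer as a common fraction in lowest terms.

3/5

Apply Bayes' rule, conditioning on where the car actually is.
If it is behind door 1 (prior 1/3): the host opened door 1, so this case is ruled out; weight (1/3)·0 = 0.
If it is behind door 2 (prior 1/3): only door 1 is available, probability 1; weight (1/3)·1 = 1/3.
If it is behind door 3 (prior 1/3): door 2 is available but not opened, probability 2/3; weight (1/3)·(2/3) = 2/9.
The weights sum to 5/9.
So P(the car behind door 2 | the host opened door 1) = (1/3) / (5/9) = 3/5.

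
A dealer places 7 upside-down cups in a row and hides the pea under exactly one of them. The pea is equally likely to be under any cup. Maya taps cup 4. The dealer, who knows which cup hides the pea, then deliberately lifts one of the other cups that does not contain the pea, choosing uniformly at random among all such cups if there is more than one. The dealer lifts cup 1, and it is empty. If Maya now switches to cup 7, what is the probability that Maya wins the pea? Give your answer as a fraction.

6/35

Apply Bayes' rule, conditioning on where the pea actually is.
If it is under cup 1 (prior 1/7): the dealer opened cup 1, so this case is ruled out; weight (1/7)·0 = 0.
If it is under any of cups 2, 3, 5, 6, and 7 (prior 1/7 each): the dealer has 5 equally likely choices, so probability 1/5; weight (1/7)·(1/5) = 1/35 each.
If it is under cup 4 (prior 1/7): the dealer has 6 equally likely choices, so probability 1/6; weight (1/7)·(1/6) = 1/42.
The weights sum to 1/6.
So P(the pea under cup 7 | the dealer opened cup 1) = (1/35) / (1/6) = 6/35.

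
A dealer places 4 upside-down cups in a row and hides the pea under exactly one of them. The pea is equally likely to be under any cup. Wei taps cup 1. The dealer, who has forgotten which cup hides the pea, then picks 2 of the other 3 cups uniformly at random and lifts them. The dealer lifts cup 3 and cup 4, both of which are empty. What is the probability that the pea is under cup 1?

Condition on the true location of the pea.
If it is under either of cups 1 and 2 (prior 1/4 each): the dealer picks exactly this set with probability 1/3 regardless, and none is the prize; weight (1/4)·(1/3) = 1/12 each.
If it is under either of cups 3 and 4 (prior 1/4 each): that cup was opened and seen not to hold the prize — ruled out; weight (1/4)·0 = 0 each.
The weights sum to 1/6.
So P(the pea under cup 1 | the dealer opened cup 3 and cup 4) = (1/12) / (1/6) = 1/2.

1/2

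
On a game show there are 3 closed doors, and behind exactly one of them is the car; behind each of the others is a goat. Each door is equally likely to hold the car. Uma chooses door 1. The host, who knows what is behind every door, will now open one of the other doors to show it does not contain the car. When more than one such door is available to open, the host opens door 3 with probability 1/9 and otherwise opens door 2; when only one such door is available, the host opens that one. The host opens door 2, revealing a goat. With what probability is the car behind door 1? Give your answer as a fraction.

8/17

Consider each possible location of the car in turn.
If it is behind door 1 (prior 1/3): door 3 is available but not opened, probability 8/9; weight (1/3)·(8/9) = 8/27.
If it is behind door 2 (prior 1/3): the host opened door 2, so this case is ruled out; weight (1/3)·0 = 0.
If it is behind door 3 (prior 1/3): only door 2 is available, probability 1; weight (1/3)·1 = 1/3.
The weights sum to 17/27.
So P(the car behind door 1 | the host opened door 2) = (8/27) / (17/27) = 8/17.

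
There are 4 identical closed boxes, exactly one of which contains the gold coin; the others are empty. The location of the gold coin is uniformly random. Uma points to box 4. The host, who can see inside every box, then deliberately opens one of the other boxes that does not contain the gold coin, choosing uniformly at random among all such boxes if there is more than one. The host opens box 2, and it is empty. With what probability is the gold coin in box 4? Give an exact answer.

1/4

Condition on the true location of the gold coin.
If it is in either of boxes 1 and 3 (prior 1/4 each): the host has 2 equally likely choices, so probability 1/2; weight (1/4)·(1/2) = 1/8 each.
If it is in box 2 (prior 1/4): the host opened box 2, so this case is ruled out; weight (1/4)·0 = 0.
If it is in box 4 (prior 1/4): the host has 3 equally likely choices, so probability 1/3; weight (1/4)·(1/3) = 1/12.
The weights sum to 1/3.
So P(the gold coin in box 4 | the host opened box 2) = (1/12) / (1/3) = 1/4.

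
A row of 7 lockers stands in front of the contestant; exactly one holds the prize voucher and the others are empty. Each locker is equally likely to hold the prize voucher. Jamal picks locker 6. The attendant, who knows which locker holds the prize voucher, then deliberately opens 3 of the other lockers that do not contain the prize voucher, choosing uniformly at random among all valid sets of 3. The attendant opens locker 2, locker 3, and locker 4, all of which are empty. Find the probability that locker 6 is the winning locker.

1/7

Apply Bayes' rule, conditioning on where the prize voucher actually is.
If it is in any of lockers 1, 5, and 7 (prior 1/7 each): the attendant has 10 equally likely choices, so probability 1/10; weight (1/7)·(1/10) = 1/70 each.
If it is in any of lockers 2, 3, and 4 (prior 1/7 each): that locker was opened and seen not to hold the prize — ruled out; weight (1/7)·0 = 0 each.
If it is in locker 6 (prior 1/7): the attendant has 20 equally likely choices, so probability 1/20; weight (1/7)·(1/20) = 1/140.
The weights sum to 1/20.
So P(the prize voucher in locker 6 | the attendant opened locker 2, locker 3, and locker 4) = (1/140) / (1/20) = 1/7.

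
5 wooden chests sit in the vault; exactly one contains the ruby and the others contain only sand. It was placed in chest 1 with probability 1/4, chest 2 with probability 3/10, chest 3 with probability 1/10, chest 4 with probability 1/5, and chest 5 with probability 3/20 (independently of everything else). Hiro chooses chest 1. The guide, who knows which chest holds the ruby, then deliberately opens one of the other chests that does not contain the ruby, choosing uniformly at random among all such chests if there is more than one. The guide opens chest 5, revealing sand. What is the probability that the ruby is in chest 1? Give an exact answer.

Condition on the true location of the ruby.
If it is in chest 1 (prior 1/4): the guide has 4 equally likely choices, so probability 1/4; weight (1/4)·(1/4) = 1/16.
If it is in chest 2 (prior 3/10): the guide has 3 equally likely choices, so probability 1/3; weight (3/10)·(1/3) = 1/10.
If it is in chest 3 (prior 1/10): the guide has 3 equally likely choices, so probability 1/3; weight (1/10)·(1/3) = 1/30.
If it is in chest 4 (prior 1/5): the guide has 3 equally likely choices, so probability 1/3; weight (1/5)·(1/3) = 1/15.
If it is in chest 5 (prior 3/20): the guide opened chest 5, so this case is ruled out; weight (3/20)·0 = 0.
The weights sum to 21/80.
So P(the ruby in chest 1 | the guide opened chest 5) = (1/16) / (21/80) = 5/21.

5/21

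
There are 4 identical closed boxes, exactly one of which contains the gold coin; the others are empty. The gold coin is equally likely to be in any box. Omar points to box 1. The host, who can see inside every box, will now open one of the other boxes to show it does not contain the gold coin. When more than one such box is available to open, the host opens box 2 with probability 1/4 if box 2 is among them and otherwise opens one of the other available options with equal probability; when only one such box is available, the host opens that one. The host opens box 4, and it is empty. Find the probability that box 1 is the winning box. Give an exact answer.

3/13

Condition on the true location of the gold coin.
If it is in box 1 (prior 1/4): box 2 is available but not opened; box 4 gets probability (1 − 1/4)/2 = 3/8; weight (1/4)·(3/8) = 3/32.
If it is in box 2 (prior 1/4): box 2 holds the prize so is unavailable; the host chooses uniformly among the 2 others, probability 1/2; weight (1/4)·(1/2) = 1/8.
If it is in box 3 (prior 1/4): box 2 is available but not opened, probability 3/4; weight (1/4)·(3/4) = 3/16.
If it is in box 4 (prior 1/4): the host opened box 4, so this case is ruled out; weight (1/4)·0 = 0.
The weights sum to 13/32.
So P(the gold coin in box 1 | the host opened box 4) = (3/32) / (13/32) = 3/13.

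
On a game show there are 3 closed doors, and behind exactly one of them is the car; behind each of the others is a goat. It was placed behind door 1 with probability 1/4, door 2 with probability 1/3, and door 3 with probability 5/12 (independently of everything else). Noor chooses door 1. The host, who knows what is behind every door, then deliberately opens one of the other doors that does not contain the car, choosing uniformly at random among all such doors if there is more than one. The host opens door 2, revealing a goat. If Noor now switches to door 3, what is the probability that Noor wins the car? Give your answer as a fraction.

10/13

Condition on the true location of the car.
If it is behind door 1 (prior 1/4): the host has 2 equally likely choices, so probability 1/2; weight (1/4)·(1/2) = 1/8.
If it is behind door 2 (prior 1/3): the host opened door 2, so this case is ruled out; weight (1/3)·0 = 0.
If it is behind door 3 (prior 5/12): the host has no choice, probability 1; weight (5/12)·1 = 5/12.
The weights sum to 13/24.
So P(the car behind door 3 | the host opened door 2) = (5/12) / (13/24) = 10/13.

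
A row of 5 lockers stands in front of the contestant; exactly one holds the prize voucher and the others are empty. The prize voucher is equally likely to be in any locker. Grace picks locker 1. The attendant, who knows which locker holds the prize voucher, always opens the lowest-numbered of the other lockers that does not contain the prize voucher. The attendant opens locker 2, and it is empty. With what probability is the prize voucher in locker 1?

1/4

Condition on the true location of the prize voucher.
If it is in any of lockers 1, 3, 4, and 5 (prior 1/5 each): locker 2 is the lowest-numbered option available, probability 1; weight (1/5)·1 = 1/5 each.
If it is in locker 2 (prior 1/5): the attendant opened locker 2, so this case is ruled out; weight (1/5)·0 = 0.
The weights sum to 4/5.
So P(the prize voucher in locker 1 | the attendant opened locker 2) = (1/5) / (4/5) = 1/4.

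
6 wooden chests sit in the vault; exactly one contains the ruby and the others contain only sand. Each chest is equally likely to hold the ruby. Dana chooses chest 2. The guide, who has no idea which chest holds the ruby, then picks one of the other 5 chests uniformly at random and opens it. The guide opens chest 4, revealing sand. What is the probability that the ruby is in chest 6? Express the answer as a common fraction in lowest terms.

Consider each possible location of the ruby in turn.
If it is in any of chests 1, 2, 3, 5, and 6 (prior 1/6 each): the guide picks chest 4 with probability 1/5 regardless, and it is not the prize; weight (1/6)·(1/5) = 1/30 each.
If it is in chest 4 (prior 1/6): the guide opened chest 4, so this case is ruled out; weight (1/6)·0 = 0.
The weights sum to 1/6.
So P(the ruby in chest 6 | the guide opened chest 4) = (1/30) / (1/6) = 1/5.

1/5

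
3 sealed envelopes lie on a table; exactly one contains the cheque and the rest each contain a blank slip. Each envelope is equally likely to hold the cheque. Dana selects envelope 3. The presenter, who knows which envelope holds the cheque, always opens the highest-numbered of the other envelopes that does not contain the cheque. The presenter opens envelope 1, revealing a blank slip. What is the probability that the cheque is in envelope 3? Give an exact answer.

Consider each possible location of the cheque in turn.
If it is in envelope 1 (prior 1/3): the presenter opened envelope 1, so this case is ruled out; weight (1/3)·0 = 0.
If it is in envelope 2 (prior 1/3): envelope 1 is the highest-numbered option available, probability 1; weight (1/3)·1 = 1/3.
If it is in envelope 3 (prior 1/3): the presenter would have opened envelope 2 instead, probability 0; weight (1/3)·0 = 0.
The weights sum to 1/3.
So P(the cheque in envelope 3 | the presenter opened envelope 1) = 0 / (1/3) = 0.

0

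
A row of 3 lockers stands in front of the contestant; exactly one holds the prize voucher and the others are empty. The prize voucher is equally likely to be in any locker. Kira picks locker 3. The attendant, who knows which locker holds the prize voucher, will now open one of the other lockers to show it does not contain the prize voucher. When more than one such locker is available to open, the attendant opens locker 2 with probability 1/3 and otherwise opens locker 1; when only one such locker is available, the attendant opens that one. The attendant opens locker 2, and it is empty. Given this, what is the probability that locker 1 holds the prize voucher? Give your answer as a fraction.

Condition on the true location of the prize voucher.
If it is in locker 1 (prior 1/3): only locker 2 is available, probability 1; weight (1/3)·1 = 1/3.
If it is in locker 2 (prior 1/3): the attendant opened locker 2, so this case is ruled out; weight (1/3)·0 = 0.
If it is in locker 3 (prior 1/3): locker 2 is available, opened with probability 1/3; weight (1/3)·(1/3) = 1/9.
The weights sum to 4/9.
So P(the prize voucher in locker 1 | the attendant opened locker 2) = (1/3) / (4/9) = 3/4.

3/4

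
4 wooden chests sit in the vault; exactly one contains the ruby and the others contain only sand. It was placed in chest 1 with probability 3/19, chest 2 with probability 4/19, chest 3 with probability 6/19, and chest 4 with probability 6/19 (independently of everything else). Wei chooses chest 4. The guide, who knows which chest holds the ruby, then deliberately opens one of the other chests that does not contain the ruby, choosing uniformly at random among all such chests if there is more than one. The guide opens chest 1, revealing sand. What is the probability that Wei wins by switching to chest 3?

Apply Bayes' rule, conditioning on where the ruby actually is.
If it is in chest 1 (prior 3/19): the guide opened chest 1, so this case is ruled out; weight (3/19)·0 = 0.
If it is in chest 2 (prior 4/19): the guide has 2 equally likely choices, so probability 1/2; weight (4/19)·(1/2) = 2/19.
If it is in chest 3 (prior 6/19): the guide has 2 equally likely choices, so probability 1/2; weight (6/19)·(1/2) = 3/19.
If it is in chest 4 (prior 6/19): the guide has 3 equally likely choices, so probability 1/3; weight (6/19)·(1/3) = 2/19.
The weights sum to 7/19.
So P(the ruby in chest 3 | the guide opened chest 1) = (3/19) / (7/19) = 3/7.

3/7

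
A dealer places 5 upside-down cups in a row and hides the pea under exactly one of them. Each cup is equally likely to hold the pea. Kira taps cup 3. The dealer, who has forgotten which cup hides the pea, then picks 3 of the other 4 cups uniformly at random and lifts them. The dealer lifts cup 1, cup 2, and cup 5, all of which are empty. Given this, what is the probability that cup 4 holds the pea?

1/2

Because the dealer chose which cups to lift without knowing where the pea is, the choice is independent of the prize location. Learning that none of the 3 opened cups holds the pea simply rules out those 3 locations and leaves the remaining 2 cups still equally likely by symmetry.
So P(the pea under cup 4) = 1/2.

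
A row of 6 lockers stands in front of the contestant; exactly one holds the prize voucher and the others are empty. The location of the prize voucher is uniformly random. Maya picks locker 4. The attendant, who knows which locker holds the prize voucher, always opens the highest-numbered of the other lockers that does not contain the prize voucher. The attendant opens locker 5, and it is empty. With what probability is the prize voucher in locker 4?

0

Consider each possible location of the prize voucher in turn.
If it is in any of lockers 1, 2, 3, and 4 (prior 1/6 each): the attendant would have opened locker 6 instead, probability 0; weight (1/6)·0 = 0 each.
If it is in locker 5 (prior 1/6): the attendant opened locker 5, so this case is ruled out; weight (1/6)·0 = 0.
If it is in locker 6 (prior 1/6): locker 5 is the highest-numbered option available, probability 1; weight (1/6)·1 = 1/6.
The weights sum to 1/6.
So P(the prize voucher in locker 4 | the attendant opened locker 5) = 0 / (1/6) = 0.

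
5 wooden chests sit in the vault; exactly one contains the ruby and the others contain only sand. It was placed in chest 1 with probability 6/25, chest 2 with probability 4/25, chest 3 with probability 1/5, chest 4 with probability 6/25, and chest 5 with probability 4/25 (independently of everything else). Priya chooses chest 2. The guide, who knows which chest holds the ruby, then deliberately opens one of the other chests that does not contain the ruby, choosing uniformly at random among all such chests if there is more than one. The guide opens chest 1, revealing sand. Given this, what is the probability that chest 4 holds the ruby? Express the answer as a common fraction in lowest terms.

Condition on the true location of the ruby.
If it is in chest 1 (prior 6/25): the guide opened chest 1, so this case is ruled out; weight (6/25)·0 = 0.
If it is in chest 2 (prior 4/25): the guide has 4 equally likely choices, so probability 1/4; weight (4/25)·(1/4) = 1/25.
If it is in chest 3 (prior 1/5): the guide has 3 equally likely choices, so probability 1/3; weight (1/5)·(1/3) = 1/15.
If it is in chest 4 (prior 6/25): the guide has 3 equally likely choices, so probability 1/3; weight (6/25)·(1/3) = 2/25.
If it is in chest 5 (prior 4/25): the guide has 3 equally likely choices, so probability 1/3; weight (4/25)·(1/3) = 4/75.
The weights sum to 6/25.
So P(the ruby in chest 4 | the guide opened chest 1) = (2/25) / (6/25) = 1/3.

1/3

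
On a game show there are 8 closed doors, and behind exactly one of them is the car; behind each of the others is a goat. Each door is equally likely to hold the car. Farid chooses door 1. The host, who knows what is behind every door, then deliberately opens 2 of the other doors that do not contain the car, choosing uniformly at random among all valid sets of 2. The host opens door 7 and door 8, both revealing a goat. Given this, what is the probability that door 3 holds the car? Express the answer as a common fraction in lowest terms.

7/40

Apply Bayes' rule, conditioning on where the car actually is.
If it is behind door 1 (prior 1/8): the host has 21 equally likely choices, so probability 1/21; weight (1/8)·(1/21) = 1/168.
If it is behind any of doors 2, 3, 4, 5, and 6 (prior 1/8 each): the host has 15 equally likely choices, so probability 1/15; weight (1/8)·(1/15) = 1/120 each.
If it is behind either of doors 7 and 8 (prior 1/8 each): that door was opened and seen not to hold the prize — ruled out; weight (1/8)·0 = 0 each.
The weights sum to 1/21.
So P(the car behind door 3 | the host opened door 7 and door 8) = (1/120) / (1/21) = 7/40.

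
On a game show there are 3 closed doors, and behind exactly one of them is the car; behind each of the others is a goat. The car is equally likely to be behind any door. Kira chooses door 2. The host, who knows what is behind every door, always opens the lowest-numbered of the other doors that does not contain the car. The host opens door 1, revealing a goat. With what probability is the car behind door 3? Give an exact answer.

Consider each possible location of the car in turn.
If it is behind door 1 (prior 1/3): the host opened door 1, so this case is ruled out; weight (1/3)·0 = 0.
If it is behind either of doors 2 and 3 (prior 1/3 each): door 1 is the lowest-numbered option available, probability 1; weight (1/3)·1 = 1/3 each.
The weights sum to 2/3.
So P(the car behind door 3 | the host opened door 1) = (1/3) / (2/3) = 1/2.

1/2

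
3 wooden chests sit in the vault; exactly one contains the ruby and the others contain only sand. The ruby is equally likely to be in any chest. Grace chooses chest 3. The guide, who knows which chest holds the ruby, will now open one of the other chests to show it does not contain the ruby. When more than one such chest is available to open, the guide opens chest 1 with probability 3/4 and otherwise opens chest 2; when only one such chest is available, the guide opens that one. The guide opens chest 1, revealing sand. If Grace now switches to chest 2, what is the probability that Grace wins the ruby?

4/7

Consider each possible location of the ruby in turn.
If it is in chest 1 (prior 1/3): the guide opened chest 1, so this case is ruled out; weight (1/3)·0 = 0.
If it is in chest 2 (prior 1/3): only chest 1 is available, probability 1; weight (1/3)·1 = 1/3.
If it is in chest 3 (prior 1/3): chest 1 is available, opened with probability 3/4; weight (1/3)·(3/4) = 1/4.
The weights sum to 7/12.
So P(the ruby in chest 2 | the guide opened chest 1) = (1/3) / (7/12) = 4/7.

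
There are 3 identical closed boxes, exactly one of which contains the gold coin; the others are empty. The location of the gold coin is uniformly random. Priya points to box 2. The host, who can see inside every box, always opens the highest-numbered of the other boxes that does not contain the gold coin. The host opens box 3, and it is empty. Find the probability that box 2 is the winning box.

Condition on the true location of the gold coin.
If it is in either of boxes 1 and 2 (prior 1/3 each): box 3 is the highest-numbered option available, probability 1; weight (1/3)·1 = 1/3 each.
If it is in box 3 (prior 1/3): the host opened box 3, so this case is ruled out; weight (1/3)·0 = 0.
The weights sum to 2/3.
So P(the gold coin in box 2 | the host opened box 3) = (1/3) / (2/3) = 1/2.

1/2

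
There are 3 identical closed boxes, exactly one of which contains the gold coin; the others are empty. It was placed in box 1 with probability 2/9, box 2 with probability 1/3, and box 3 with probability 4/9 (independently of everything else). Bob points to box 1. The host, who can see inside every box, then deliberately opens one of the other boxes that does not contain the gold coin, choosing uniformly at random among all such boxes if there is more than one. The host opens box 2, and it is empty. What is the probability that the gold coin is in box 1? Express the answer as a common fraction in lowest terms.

Apply Bayes' rule, conditioning on where the gold coin actually is.
If it is in box 1 (prior 2/9): the host has 2 equally likely choices, so probability 1/2; weight (2/9)·(1/2) = 1/9.
If it is in box 2 (prior 1/3): the host opened box 2, so this case is ruled out; weight (1/3)·0 = 0.
If it is in box 3 (prior 4/9): the host has no choice, probability 1; weight (4/9)·1 = 4/9.
The weights sum to 5/9.
So P(the gold coin in box 1 | the host opened box 2) = (1/9) / (5/9) = 1/5.

1/5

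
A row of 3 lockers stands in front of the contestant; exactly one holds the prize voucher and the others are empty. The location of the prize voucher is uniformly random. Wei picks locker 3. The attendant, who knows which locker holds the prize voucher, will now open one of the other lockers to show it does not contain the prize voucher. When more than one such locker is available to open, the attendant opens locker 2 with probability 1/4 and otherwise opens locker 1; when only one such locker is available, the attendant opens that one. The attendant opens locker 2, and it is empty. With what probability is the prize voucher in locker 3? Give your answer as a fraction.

Consider each possible location of the prize voucher in turn.
If it is in locker 1 (prior 1/3): only locker 2 is available, probability 1; weight (1/3)·1 = 1/3.
If it is in locker 2 (prior 1/3): the attendant opened locker 2, so this case is ruled out; weight (1/3)·0 = 0.
If it is in locker 3 (prior 1/3): locker 2 is available, opened with probability 1/4; weight (1/3)·(1/4) = 1/12.
The weights sum to 5/12.
So P(the prize voucher in locker 3 | the attendant opened locker 2) = (1/12) / (5/12) = 1/5.

1/5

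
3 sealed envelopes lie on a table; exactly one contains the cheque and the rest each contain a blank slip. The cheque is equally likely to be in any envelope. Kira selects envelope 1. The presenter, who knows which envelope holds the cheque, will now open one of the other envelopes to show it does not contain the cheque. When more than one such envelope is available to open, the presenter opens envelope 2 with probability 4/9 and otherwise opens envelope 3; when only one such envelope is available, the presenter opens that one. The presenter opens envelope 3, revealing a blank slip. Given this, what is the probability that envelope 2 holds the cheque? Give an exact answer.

9/14

Consider each possible location of the cheque in turn.
If it is in envelope 1 (prior 1/3): envelope 2 is available but not opened, probability 5/9; weight (1/3)·(5/9) = 5/27.
If it is in envelope 2 (prior 1/3): only envelope 3 is available, probability 1; weight (1/3)·1 = 1/3.
If it is in envelope 3 (prior 1/3): the presenter opened envelope 3, so this case is ruled out; weight (1/3)·0 = 0.
The weights sum to 14/27.
So P(the cheque in envelope 2 | the presenter opened envelope 3) = (1/3) / (14/27) = 9/14.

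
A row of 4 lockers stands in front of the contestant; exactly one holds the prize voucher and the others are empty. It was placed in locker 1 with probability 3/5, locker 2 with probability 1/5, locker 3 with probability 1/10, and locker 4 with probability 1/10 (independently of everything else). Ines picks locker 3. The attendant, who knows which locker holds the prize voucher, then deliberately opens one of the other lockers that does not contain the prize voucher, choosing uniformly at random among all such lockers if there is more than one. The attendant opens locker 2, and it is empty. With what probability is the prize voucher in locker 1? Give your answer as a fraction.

Condition on the true location of the prize voucher.
If it is in locker 1 (prior 3/5): the attendant has 2 equally likely choices, so probability 1/2; weight (3/5)·(1/2) = 3/10.
If it is in locker 2 (prior 1/5): the attendant opened locker 2, so this case is ruled out; weight (1/5)·0 = 0.
If it is in locker 3 (prior 1/10): the attendant has 3 equally likely choices, so probability 1/3; weight (1/10)·(1/3) = 1/30.
If it is in locker 4 (prior 1/10): the attendant has 2 equally likely choices, so probability 1/2; weight (1/10)·(1/2) = 1/20.
The weights sum to 23/60.
So P(the prize voucher in locker 1 | the attendant opened locker 2) = (3/10) / (23/60) = 18/23.

18/23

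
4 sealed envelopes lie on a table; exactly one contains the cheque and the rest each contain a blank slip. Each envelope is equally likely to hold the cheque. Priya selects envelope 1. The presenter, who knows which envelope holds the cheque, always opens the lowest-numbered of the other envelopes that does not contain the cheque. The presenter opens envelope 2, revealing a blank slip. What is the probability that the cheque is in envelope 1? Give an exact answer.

1/3

Condition on the true location of the cheque.
If it is in any of envelopes 1, 3, and 4 (prior 1/4 each): envelope 2 is the lowest-numbered option available, probability 1; weight (1/4)·1 = 1/4 each.
If it is in envelope 2 (prior 1/4): the presenter opened envelope 2, so this case is ruled out; weight (1/4)·0 = 0.
The weights sum to 3/4.
So P(the cheque in envelope 1 | the presenter opened envelope 2) = (1/4) / (3/4) = 1/3.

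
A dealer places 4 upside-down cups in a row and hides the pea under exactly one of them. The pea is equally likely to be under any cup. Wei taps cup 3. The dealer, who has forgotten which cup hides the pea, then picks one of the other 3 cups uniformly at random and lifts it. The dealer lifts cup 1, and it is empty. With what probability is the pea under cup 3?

1/3

Because the dealer chose which cup to lift without knowing where the pea is, the choice is independent of the prize location. Learning that cup 1 does not hold the pea simply rules out that one location and leaves the remaining 3 cups still equally likely by symmetry.
So P(the pea under cup 3) = 1/3.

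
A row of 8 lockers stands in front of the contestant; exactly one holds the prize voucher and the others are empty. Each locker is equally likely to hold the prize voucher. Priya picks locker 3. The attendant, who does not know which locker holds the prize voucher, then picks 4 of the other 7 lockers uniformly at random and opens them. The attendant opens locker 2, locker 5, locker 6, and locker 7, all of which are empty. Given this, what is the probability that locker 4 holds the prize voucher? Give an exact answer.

1/4

Apply Bayes' rule, conditioning on where the prize voucher actually is.
If it is in any of lockers 1, 3, 4, and 8 (prior 1/8 each): the attendant picks exactly this set with probability 1/35 regardless, and none is the prize; weight (1/8)·(1/35) = 1/280 each.
If it is in any of lockers 2, 5, 6, and 7 (prior 1/8 each): that locker was opened and seen not to hold the prize — ruled out; weight (1/8)·0 = 0 each.
The weights sum to 1/70.
So P(the prize voucher in locker 4 | the attendant opened locker 2, locker 5, locker 6, and locker 7) = (1/280) / (1/70) = 1/4.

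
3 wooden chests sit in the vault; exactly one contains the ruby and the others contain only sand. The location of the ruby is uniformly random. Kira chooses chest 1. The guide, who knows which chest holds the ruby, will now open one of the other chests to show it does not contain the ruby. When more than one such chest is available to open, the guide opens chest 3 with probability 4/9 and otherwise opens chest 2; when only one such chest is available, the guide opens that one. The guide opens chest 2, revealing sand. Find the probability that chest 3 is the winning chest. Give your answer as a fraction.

Apply Bayes' rule, conditioning on where the ruby actually is.
If it is in chest 1 (prior 1/3): chest 3 is available but not opened, probability 5/9; weight (1/3)·(5/9) = 5/27.
If it is in chest 2 (prior 1/3): the guide opened chest 2, so this case is ruled out; weight (1/3)·0 = 0.
If it is in chest 3 (prior 1/3): only chest 2 is available, probability 1; weight (1/3)·1 = 1/3.
The weights sum to 14/27.
So P(the ruby in chest 3 | the guide opened chest 2) = (1/3) / (14/27) = 9/14.

9/14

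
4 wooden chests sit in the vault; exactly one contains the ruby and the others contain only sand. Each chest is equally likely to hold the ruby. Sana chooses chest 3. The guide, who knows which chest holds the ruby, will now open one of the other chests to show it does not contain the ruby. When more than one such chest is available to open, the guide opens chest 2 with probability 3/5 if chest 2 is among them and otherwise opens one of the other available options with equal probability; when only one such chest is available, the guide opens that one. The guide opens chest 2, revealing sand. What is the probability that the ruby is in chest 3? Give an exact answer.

Consider each possible location of the ruby in turn.
If it is in any of chests 1, 3, and 4 (prior 1/4 each): chest 2 is available, opened with probability 3/5; weight (1/4)·(3/5) = 3/20 each.
If it is in chest 2 (prior 1/4): the guide opened chest 2, so this case is ruled out; weight (1/4)·0 = 0.
The weights sum to 9/20.
So P(the ruby in chest 3 | the guide opened chest 2) = (3/20) / (9/20) = 1/3.

1/3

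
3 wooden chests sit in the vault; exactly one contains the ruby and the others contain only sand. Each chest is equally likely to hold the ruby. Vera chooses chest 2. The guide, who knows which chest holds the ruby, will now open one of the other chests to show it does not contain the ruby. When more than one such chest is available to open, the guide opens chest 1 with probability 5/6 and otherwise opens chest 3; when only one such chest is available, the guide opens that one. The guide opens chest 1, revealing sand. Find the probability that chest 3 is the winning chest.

Consider each possible location of the ruby in turn.
If it is in chest 1 (prior 1/3): the guide opened chest 1, so this case is ruled out; weight (1/3)·0 = 0.
If it is in chest 2 (prior 1/3): chest 1 is available, opened with probability 5/6; weight (1/3)·(5/6) = 5/18.
If it is in chest 3 (prior 1/3): only chest 1 is available, probability 1; weight (1/3)·1 = 1/3.
The weights sum to 11/18.
So P(the ruby in chest 3 | the guide opened chest 1) = (1/3) / (11/18) = 6/11.

6/11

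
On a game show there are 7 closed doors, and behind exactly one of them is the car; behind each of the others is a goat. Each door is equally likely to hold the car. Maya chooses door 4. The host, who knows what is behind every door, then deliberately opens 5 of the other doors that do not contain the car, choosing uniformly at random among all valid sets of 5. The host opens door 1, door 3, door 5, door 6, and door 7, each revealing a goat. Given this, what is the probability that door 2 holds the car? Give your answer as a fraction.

Apply Bayes' rule, conditioning on where the car actually is.
If it is behind any of doors 1, 3, 5, 6, and 7 (prior 1/7 each): that door was opened and seen not to hold the prize — ruled out; weight (1/7)·0 = 0 each.
If it is behind door 2 (prior 1/7): the host has no choice, probability 1; weight (1/7)·1 = 1/7.
If it is behind door 4 (prior 1/7): the host has 6 equally likely choices, so probability 1/6; weight (1/7)·(1/6) = 1/42.
The weights sum to 1/6.
So P(the car behind door 2 | the host opened door 1, door 3, door 5, door 6, and door 7) = (1/7) / (1/6) = 6/7.

6/7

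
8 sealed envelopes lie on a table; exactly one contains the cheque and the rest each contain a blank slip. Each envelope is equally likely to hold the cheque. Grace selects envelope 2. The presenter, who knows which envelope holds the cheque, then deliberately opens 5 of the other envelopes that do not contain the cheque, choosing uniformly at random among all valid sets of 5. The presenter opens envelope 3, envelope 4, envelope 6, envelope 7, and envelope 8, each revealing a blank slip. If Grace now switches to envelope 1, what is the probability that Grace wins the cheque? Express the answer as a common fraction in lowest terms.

7/16

Consider each possible location of the cheque in turn.
If it is in either of envelopes 1 and 5 (prior 1/8 each): the presenter has 6 equally likely choices, so probability 1/6; weight (1/8)·(1/6) = 1/48 each.
If it is in envelope 2 (prior 1/8): the presenter has 21 equally likely choices, so probability 1/21; weight (1/8)·(1/21) = 1/168.
If it is in any of envelopes 3, 4, 6, 7, and 8 (prior 1/8 each): that envelope was opened and seen not to hold the prize — ruled out; weight (1/8)·0 = 0 each.
The weights sum to 1/21.
So P(the cheque in envelope 1 | the presenter opened envelope 3, envelope 4, envelope 6, envelope 7, and envelope 8) = (1/48) / (1/21) = 7/16.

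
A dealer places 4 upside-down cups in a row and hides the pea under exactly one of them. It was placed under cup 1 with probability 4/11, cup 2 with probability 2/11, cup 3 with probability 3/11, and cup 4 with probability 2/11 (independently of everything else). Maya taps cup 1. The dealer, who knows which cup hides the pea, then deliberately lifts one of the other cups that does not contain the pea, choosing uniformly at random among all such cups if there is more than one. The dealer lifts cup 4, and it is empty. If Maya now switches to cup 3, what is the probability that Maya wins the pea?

9/23

Apply Bayes' rule, conditioning on where the pea actually is.
If it is under cup 1 (prior 4/11): the dealer has 3 equally likely choices, so probability 1/3; weight (4/11)·(1/3) = 4/33.
If it is under cup 2 (prior 2/11): the dealer has 2 equally likely choices, so probability 1/2; weight (2/11)·(1/2) = 1/11.
If it is under cup 3 (prior 3/11): the dealer has 2 equally likely choices, so probability 1/2; weight (3/11)·(1/2) = 3/22.
If it is under cup 4 (prior 2/11): the dealer opened cup 4, so this case is ruled out; weight (2/11)·0 = 0.
The weights sum to 23/66.
So P(the pea under cup 3 | the dealer opened cup 4) = (3/22) / (23/66) = 9/23.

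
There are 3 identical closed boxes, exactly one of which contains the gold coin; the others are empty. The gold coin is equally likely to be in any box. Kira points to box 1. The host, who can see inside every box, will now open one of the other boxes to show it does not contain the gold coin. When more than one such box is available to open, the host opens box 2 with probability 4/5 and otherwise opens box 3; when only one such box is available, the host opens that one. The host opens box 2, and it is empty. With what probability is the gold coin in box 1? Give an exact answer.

Apply Bayes' rule, conditioning on where the gold coin actually is.
If it is in box 1 (prior 1/3): box 2 is available, opened with probability 4/5; weight (1/3)·(4/5) = 4/15.
If it is in box 2 (prior 1/3): the host opened box 2, so this case is ruled out; weight (1/3)·0 = 0.
If it is in box 3 (prior 1/3): only box 2 is available, probability 1; weight (1/3)·1 = 1/3.
The weights sum to 3/5.
So P(the gold coin in box 1 | the host opened box 2) = (4/15) / (3/5) = 4/9.

4/9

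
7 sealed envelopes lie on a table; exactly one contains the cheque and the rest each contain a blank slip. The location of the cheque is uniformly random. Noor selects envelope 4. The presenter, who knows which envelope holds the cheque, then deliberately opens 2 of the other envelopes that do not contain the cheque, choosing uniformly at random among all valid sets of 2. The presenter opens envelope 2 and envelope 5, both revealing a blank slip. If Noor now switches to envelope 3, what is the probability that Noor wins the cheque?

Consider each possible location of the cheque in turn.
If it is in any of envelopes 1, 3, 6, and 7 (prior 1/7 each): the presenter has 10 equally likely choices, so probability 1/10; weight (1/7)·(1/10) = 1/70 each.
If it is in either of envelopes 2 and 5 (prior 1/7 each): that envelope was opened and seen not to hold the prize — ruled out; weight (1/7)·0 = 0 each.
If it is in envelope 4 (prior 1/7): the presenter has 15 equally likely choices, so probability 1/15; weight (1/7)·(1/15) = 1/105.
The weights sum to 1/15.
So P(the cheque in envelope 3 | the presenter opened envelope 2 and envelope 5) = (1/70) / (1/15) = 3/14.

3/14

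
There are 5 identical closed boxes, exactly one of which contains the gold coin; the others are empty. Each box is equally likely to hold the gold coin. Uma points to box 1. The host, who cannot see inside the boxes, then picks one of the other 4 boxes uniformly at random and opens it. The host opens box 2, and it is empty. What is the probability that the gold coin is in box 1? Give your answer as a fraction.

Condition on the true location of the gold coin.
If it is in any of boxes 1, 3, 4, and 5 (prior 1/5 each): the host picks box 2 with probability 1/4 regardless, and it is not the prize; weight (1/5)·(1/4) = 1/20 each.
If it is in box 2 (prior 1/5): the host opened box 2, so this case is ruled out; weight (1/5)·0 = 0.
The weights sum to 1/5.
So P(the gold coin in box 1 | the host opened box 2) = (1/20) / (1/5) = 1/4.

1/4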